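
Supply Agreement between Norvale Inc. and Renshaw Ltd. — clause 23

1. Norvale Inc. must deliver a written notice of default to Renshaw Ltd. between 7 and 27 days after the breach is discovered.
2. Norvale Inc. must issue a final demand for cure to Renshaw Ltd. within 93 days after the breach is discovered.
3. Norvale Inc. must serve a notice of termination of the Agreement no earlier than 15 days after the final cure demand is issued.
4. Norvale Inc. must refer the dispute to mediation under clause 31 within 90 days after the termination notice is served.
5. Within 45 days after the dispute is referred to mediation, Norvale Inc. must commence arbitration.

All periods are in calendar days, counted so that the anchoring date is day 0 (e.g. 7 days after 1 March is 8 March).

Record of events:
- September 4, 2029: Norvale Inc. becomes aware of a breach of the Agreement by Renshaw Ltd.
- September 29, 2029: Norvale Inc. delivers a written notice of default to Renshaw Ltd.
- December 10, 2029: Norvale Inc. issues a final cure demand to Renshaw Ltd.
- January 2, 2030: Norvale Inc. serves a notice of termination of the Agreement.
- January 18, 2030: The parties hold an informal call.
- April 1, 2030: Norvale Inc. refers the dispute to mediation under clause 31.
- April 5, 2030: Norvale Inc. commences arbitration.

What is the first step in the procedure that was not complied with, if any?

Step 2

Step 1 — 7 and 27 days from September 4, 2029 (when the breach is discovered) are September 11, 2029 and October 1, 2029 respectively; September 29, 2029 falls inside that range.
Step 2 — counting 93 days from September 4, 2029 (when the breach is discovered) gives a deadline of December 6, 2029; December 10, 2029 misses that deadline by 4 days.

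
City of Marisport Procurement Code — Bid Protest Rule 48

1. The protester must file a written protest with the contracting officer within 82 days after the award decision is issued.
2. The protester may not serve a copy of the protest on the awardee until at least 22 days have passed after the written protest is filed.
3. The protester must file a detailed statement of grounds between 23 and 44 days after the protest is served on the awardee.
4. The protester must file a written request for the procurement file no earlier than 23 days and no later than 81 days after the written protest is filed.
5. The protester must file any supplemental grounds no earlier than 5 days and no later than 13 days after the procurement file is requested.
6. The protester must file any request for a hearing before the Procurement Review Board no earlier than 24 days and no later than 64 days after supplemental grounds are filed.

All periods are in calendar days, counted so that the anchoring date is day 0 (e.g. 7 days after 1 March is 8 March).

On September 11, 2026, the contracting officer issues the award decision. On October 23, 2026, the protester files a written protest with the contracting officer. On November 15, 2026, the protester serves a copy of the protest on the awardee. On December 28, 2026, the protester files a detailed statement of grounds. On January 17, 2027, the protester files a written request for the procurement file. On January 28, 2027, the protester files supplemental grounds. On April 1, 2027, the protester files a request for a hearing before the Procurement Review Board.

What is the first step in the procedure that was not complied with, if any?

(1) due by September 11, 2026 + 82 days = December 2, 2026; completed October 23, 2026, before the deadline.
(2) permitted from October 23, 2026 + 22 days = November 14, 2026 onward; done November 15, 2026 — permitted.
(3) the permitted window runs from November 15, 2026 + 23 = December 8, 2026 to November 15, 2026 + 44 = December 29, 2026; done December 28, 2026 — within the window.
(4) the permitted window runs from October 23, 2026 + 23 = November 15, 2026 to October 23, 2026 + 81 = January 12, 2027; done January 17, 2027 — 5 days after the window closed.

Step 4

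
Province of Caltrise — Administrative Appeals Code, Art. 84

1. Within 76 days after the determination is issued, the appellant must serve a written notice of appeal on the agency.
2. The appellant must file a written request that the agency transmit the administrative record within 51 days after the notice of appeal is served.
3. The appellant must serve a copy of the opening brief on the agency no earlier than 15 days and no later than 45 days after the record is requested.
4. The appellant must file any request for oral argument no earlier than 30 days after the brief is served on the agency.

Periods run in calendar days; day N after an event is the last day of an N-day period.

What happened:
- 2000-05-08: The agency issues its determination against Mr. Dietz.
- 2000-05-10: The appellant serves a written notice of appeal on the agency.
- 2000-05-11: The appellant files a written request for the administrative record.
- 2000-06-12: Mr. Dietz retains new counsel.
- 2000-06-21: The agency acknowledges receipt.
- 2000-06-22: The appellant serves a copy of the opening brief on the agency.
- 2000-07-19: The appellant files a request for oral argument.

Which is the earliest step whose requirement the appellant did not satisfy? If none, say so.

Step 1 — counting 76 days from 2000-05-08 (when the determination is issued) gives a deadline of 2000-07-23; completed 2000-05-10, before the deadline.
Step 2 — counting 51 days from 2000-05-10 (when the notice of appeal is served) gives a deadline of 2000-06-30; completed 2000-05-11, before the deadline.
Step 3 — 15 and 45 days from 2000-05-11 (when the record is requested) are 2000-05-26 and 2000-06-25 respectively; done 2000-06-22, which is between those dates.
Step 4 — must wait 30 days from 2000-06-22 (when the brief is served on the agency), so not before 2000-07-22; acted on 2000-07-19, 3 days prematurely.
Later steps need not be reached.

Step 4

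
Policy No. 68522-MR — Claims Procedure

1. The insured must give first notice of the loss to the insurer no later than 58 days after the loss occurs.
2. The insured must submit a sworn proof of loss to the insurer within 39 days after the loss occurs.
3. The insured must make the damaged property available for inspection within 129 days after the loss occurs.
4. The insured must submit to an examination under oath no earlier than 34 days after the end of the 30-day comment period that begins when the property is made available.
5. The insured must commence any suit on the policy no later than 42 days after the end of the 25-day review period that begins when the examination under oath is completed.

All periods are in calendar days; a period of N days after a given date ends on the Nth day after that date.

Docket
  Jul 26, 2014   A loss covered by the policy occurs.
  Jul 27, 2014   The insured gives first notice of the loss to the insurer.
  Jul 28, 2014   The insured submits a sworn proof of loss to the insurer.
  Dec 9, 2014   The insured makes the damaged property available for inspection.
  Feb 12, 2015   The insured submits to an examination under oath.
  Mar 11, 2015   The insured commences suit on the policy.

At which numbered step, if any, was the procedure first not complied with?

Step 3

Step 1: 58 days after Jul 26, 2014 (when the loss occurs) is Sep 22, 2014; done Jul 27, 2014 — timely.
Step 2: 39 days after Jul 26, 2014 (when the loss occurs) is Sep 3, 2014; done Jul 28, 2014 — timely.
Step 3: 129 days after Jul 26, 2014 (when the loss occurs) is Dec 2, 2014; Dec 9, 2014 misses that deadline by 7 days.
The analysis stops there.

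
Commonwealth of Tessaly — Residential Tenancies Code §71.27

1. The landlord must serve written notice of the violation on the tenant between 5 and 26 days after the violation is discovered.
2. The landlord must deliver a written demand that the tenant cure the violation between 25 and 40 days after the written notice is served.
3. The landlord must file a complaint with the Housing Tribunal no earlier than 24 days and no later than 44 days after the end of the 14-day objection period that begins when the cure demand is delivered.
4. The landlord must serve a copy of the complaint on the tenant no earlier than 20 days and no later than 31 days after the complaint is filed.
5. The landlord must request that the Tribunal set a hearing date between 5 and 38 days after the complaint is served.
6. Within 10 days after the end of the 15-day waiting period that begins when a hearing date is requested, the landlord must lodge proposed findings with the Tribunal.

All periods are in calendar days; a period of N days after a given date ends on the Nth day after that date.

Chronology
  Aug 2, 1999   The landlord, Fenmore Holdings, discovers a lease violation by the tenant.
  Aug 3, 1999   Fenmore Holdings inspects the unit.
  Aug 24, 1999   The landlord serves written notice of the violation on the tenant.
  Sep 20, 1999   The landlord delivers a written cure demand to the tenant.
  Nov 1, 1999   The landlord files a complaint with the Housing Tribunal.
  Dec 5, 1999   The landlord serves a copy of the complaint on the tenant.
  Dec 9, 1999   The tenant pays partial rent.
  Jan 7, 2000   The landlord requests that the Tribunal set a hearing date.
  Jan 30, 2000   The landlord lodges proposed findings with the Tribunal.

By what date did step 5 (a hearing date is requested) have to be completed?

Jan 12, 2000

Step 5 runs from Dec 5, 1999, when the complaint is served. The window is 5–38 days after Dec 5, 1999; it closes on Jan 12, 2000.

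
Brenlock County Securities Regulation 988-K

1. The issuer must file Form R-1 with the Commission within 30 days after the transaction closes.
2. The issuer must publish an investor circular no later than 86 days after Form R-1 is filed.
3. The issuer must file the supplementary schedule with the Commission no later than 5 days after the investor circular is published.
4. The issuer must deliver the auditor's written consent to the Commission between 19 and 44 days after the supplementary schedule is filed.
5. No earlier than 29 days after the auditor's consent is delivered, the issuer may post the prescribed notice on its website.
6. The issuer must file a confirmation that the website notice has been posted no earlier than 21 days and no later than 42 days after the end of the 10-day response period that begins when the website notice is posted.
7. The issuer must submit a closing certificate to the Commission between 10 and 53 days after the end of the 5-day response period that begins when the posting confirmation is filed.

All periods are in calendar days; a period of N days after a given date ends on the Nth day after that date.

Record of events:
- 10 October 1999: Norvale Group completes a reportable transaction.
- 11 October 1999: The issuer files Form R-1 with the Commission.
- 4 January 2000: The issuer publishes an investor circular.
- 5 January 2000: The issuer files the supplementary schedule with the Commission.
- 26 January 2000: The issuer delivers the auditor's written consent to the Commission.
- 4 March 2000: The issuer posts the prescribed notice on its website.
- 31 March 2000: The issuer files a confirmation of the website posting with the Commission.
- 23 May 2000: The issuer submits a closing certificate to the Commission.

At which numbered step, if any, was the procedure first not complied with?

Step 6

Step 1 — counting 30 days from 10 October 1999 (when the transaction closes) gives a deadline of 9 November 1999; 11 October 1999 is within that limit.
Step 2 — counting 86 days from 11 October 1999 (when Form R-1 is filed) gives a deadline of 5 January 2000; completed 4 January 2000, before the deadline.
Step 3 — counting 5 days from 4 January 2000 (when the investor circular is published) gives a deadline of 9 January 2000; done 5 January 2000 — timely.
Step 4 — 19 and 44 days from 5 January 2000 (when the supplementary schedule is filed) are 24 January 2000 and 18 February 2000 respectively; done 26 January 2000, which is between those dates.
Step 5 — must wait 29 days from 26 January 2000 (when the auditor's consent is delivered), so not before 24 February 2000; done 4 March 2000, after the minimum wait.
Step 6 — 21 and 42 days from 14 March 2000 (end of the 10-day response period, which began when the website notice is posted on 4 March 2000) are 4 April 2000 and 25 April 2000 respectively; 31 March 2000 is 4 days too early.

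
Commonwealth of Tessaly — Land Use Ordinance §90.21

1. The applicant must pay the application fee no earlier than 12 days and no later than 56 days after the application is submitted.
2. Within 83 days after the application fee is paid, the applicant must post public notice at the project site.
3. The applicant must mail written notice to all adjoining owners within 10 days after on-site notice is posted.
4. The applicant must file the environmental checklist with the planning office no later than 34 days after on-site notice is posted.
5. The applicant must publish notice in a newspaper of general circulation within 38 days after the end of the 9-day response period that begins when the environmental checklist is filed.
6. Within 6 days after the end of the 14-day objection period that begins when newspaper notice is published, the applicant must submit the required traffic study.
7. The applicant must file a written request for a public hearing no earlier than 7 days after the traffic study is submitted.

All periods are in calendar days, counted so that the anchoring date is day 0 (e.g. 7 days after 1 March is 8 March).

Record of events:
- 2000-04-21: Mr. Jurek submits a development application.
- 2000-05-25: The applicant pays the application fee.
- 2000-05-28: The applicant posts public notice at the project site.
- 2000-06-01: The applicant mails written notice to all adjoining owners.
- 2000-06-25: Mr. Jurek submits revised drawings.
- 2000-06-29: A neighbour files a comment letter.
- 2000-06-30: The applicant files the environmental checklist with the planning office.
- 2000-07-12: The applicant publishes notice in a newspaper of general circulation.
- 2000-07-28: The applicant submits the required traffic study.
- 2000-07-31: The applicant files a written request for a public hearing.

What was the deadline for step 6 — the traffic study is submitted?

Newspaper notice is published on 2000-07-12; the 14-day objection period therefore ends 2000-07-26, and step 6 runs from that date. 6 days after 2000-07-26 is 2000-08-01.

2000-08-01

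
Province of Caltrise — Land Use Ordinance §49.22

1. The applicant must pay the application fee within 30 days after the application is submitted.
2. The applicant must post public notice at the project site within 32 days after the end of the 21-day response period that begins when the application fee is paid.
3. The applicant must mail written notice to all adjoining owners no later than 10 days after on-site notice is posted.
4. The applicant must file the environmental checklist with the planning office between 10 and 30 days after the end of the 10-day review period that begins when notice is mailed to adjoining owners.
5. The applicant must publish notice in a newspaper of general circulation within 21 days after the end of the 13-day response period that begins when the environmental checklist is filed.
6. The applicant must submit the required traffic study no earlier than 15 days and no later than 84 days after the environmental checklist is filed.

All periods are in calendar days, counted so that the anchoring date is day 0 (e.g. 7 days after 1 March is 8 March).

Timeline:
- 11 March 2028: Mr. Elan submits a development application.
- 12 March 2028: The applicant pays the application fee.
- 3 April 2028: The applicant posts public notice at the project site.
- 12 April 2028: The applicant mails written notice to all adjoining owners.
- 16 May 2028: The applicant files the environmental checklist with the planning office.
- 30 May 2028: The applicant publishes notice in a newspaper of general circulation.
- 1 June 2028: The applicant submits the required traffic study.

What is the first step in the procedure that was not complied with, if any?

(1) due by 11 March 2028 + 30 days = 10 April 2028; completed 12 March 2028, before the deadline.
(2) due by 2 April 2028 + 32 days = 4 May 2028; done 3 April 2028 — timely.
(3) due by 3 April 2028 + 10 days = 13 April 2028; done 12 April 2028 — timely.
(4) the permitted window runs from 22 April 2028 + 10 = 2 May 2028 to 22 April 2028 + 30 = 22 May 2028; done 16 May 2028 — within the window.
(5) due by 29 May 2028 + 21 days = 19 June 2028; 30 May 2028 is within that limit.
(6) the permitted window runs from 16 May 2028 + 15 = 31 May 2028 to 16 May 2028 + 84 = 8 August 2028; 1 June 2028 falls inside that range.

None — every step was satisfied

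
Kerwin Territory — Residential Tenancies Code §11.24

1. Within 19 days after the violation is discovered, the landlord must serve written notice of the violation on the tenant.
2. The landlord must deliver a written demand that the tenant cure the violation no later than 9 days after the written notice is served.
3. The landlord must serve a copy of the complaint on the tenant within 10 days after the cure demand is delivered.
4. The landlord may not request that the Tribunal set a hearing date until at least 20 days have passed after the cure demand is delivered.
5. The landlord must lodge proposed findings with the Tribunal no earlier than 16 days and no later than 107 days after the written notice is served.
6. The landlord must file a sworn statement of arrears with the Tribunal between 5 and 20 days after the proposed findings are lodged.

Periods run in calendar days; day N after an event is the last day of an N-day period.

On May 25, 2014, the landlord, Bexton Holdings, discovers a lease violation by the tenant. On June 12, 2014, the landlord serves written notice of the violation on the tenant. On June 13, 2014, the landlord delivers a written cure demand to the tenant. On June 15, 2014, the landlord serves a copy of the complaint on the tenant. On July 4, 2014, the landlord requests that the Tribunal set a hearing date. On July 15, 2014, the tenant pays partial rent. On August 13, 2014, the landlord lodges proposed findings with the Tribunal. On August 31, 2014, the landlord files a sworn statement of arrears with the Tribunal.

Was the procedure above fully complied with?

Step 1 — counting 19 days from May 25, 2014 (when the violation is discovered) gives a deadline of June 13, 2014; completed June 12, 2014, before the deadline.
Step 2 — counting 9 days from June 12, 2014 (when the written notice is served) gives a deadline of June 21, 2014; done June 13, 2014 — timely.
Step 3 — counting 10 days from June 13, 2014 (when the cure demand is delivered) gives a deadline of June 23, 2014; June 15, 2014 is within that limit.
Step 4 — must wait 20 days from June 13, 2014 (when the cure demand is delivered), so not before July 3, 2014; done July 4, 2014, after the minimum wait.
Step 5 — 16 and 107 days from June 12, 2014 (when the written notice is served) are June 28, 2014 and September 27, 2014 respectively; August 13, 2014 falls inside that range.
Step 6 — 5 and 20 days from August 13, 2014 (when the proposed findings are lodged) are August 18, 2014 and September 2, 2014 respectively; done August 31, 2014 — within the window.

Yes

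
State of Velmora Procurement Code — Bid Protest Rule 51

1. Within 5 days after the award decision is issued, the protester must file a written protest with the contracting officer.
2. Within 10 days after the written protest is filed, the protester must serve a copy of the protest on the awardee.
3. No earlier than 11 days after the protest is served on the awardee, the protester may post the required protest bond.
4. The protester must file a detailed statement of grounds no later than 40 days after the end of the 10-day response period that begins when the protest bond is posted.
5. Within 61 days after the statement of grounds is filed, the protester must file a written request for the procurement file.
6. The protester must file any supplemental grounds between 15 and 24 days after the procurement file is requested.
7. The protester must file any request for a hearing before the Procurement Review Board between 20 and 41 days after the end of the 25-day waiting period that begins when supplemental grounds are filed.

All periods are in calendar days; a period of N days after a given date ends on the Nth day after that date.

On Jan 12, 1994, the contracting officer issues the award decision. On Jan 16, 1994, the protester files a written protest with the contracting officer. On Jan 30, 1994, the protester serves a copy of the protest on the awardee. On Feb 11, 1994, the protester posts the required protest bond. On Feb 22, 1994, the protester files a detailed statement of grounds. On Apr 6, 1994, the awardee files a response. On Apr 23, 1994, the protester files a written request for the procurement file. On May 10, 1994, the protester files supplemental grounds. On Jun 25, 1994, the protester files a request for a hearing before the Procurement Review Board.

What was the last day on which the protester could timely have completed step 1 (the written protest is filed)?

Step 1 runs from Jan 12, 1994, when the award decision is issued. 5 days after Jan 12, 1994 is Jan 17, 1994.

Jan 17, 1994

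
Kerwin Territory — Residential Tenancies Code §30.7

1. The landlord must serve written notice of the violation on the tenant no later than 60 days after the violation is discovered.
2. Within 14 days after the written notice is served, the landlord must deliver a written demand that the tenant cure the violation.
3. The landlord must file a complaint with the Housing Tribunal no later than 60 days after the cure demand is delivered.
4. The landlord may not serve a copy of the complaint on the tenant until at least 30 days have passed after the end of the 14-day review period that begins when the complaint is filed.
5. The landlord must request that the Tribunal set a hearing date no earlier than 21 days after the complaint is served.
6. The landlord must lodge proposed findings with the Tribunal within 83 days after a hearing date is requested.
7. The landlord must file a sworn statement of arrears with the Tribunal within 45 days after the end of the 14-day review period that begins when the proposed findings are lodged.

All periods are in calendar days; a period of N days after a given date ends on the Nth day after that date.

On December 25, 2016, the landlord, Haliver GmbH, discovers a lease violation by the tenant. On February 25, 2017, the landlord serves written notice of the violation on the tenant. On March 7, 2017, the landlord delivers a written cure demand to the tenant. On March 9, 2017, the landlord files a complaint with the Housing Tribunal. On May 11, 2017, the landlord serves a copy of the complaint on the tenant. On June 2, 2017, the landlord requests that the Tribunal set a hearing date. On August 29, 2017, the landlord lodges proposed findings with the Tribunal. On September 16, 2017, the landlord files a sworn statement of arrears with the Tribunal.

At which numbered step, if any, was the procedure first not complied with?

Step 1

Step 1: 60 days after December 25, 2016 (when the violation is discovered) is February 23, 2017; February 25, 2017 misses that deadline by 2 days.
The procedure was therefore not followed at step 1.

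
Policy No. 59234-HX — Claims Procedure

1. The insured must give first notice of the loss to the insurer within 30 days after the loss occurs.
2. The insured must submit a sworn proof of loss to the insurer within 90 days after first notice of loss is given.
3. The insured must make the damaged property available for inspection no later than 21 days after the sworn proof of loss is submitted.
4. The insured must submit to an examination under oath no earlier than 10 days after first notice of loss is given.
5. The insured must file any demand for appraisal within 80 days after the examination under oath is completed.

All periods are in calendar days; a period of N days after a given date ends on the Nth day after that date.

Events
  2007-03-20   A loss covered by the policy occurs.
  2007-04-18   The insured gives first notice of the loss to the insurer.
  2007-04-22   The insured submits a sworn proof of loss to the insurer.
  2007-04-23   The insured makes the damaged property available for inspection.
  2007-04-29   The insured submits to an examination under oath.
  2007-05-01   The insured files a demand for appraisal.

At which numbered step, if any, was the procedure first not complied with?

Step 1 — counting 30 days from 2007-03-20 (when the loss occurs) gives a deadline of 2007-04-19; 2007-04-18 is within that limit.
Step 2 — counting 90 days from 2007-04-18 (when first notice of loss is given) gives a deadline of 2007-07-17; 2007-04-22 is within that limit.
Step 3 — counting 21 days from 2007-04-22 (when the sworn proof of loss is submitted) gives a deadline of 2007-05-13; completed 2007-04-23, before the deadline.
Step 4 — must wait 10 days from 2007-04-18 (when first notice of loss is given), so not before 2007-04-28; done 2007-04-29, after the minimum wait.
Step 5 — counting 80 days from 2007-04-29 (when the examination under oath is completed) gives a deadline of 2007-07-18; completed 2007-05-01, before the deadline.

None — every step was satisfied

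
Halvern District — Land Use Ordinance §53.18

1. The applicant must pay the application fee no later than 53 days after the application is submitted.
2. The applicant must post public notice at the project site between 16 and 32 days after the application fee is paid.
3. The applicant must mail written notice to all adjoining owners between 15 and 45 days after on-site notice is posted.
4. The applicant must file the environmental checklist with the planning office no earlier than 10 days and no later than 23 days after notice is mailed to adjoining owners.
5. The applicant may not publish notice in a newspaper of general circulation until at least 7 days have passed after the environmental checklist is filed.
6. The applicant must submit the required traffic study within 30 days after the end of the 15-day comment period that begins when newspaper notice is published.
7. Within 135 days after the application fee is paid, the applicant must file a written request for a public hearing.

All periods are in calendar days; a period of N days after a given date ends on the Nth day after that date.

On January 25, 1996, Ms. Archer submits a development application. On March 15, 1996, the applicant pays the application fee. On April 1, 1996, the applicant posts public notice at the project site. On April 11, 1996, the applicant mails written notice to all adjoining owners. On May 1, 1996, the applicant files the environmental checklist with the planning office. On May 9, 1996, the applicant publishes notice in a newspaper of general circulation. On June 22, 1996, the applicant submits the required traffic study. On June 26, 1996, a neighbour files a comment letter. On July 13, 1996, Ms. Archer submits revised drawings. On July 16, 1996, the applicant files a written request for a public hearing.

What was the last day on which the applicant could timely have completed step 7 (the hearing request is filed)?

July 28, 1996

Step 7 runs from March 15, 1996, when the application fee is paid. 135 days after March 15, 1996 is July 28, 1996.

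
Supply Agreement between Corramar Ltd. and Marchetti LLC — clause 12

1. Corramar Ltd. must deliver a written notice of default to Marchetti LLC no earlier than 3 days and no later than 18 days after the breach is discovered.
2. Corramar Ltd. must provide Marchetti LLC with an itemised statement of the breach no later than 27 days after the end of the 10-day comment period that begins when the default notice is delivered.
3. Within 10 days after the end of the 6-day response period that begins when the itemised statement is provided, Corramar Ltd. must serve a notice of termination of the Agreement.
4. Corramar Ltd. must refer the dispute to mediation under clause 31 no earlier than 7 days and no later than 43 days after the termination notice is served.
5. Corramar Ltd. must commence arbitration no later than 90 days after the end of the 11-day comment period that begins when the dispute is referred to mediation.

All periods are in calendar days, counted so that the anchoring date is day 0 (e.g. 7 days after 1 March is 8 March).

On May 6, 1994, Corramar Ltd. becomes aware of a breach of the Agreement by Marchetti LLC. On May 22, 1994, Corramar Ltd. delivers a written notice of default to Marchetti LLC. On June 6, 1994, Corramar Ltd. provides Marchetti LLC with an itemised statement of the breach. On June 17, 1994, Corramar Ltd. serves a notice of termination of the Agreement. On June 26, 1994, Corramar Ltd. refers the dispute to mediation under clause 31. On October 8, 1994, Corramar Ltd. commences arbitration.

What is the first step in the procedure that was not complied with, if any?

Step 5

Step 1 — 3 and 18 days from May 6, 1994 (when the breach is discovered) are May 9, 1994 and May 24, 1994 respectively; done May 22, 1994, which is between those dates.
Step 2 — counting 27 days from June 1, 1994 (end of the 10-day comment period, which began when the default notice is delivered on May 22, 1994) gives a deadline of June 28, 1994; completed June 6, 1994, before the deadline.
Step 3 — counting 10 days from June 12, 1994 (end of the 6-day response period, which began when the itemised statement is provided on June 6, 1994) gives a deadline of June 22, 1994; completed June 17, 1994, before the deadline.
Step 4 — 7 and 43 days from June 17, 1994 (when the termination notice is served) are June 24, 1994 and July 30, 1994 respectively; done June 26, 1994, which is between those dates.
Step 5 — counting 90 days from July 7, 1994 (end of the 11-day comment period, which began when the dispute is referred to mediation on June 26, 1994) gives a deadline of October 5, 1994; not done until October 8, 1994, 3 days after the deadline.
Later steps need not be reached.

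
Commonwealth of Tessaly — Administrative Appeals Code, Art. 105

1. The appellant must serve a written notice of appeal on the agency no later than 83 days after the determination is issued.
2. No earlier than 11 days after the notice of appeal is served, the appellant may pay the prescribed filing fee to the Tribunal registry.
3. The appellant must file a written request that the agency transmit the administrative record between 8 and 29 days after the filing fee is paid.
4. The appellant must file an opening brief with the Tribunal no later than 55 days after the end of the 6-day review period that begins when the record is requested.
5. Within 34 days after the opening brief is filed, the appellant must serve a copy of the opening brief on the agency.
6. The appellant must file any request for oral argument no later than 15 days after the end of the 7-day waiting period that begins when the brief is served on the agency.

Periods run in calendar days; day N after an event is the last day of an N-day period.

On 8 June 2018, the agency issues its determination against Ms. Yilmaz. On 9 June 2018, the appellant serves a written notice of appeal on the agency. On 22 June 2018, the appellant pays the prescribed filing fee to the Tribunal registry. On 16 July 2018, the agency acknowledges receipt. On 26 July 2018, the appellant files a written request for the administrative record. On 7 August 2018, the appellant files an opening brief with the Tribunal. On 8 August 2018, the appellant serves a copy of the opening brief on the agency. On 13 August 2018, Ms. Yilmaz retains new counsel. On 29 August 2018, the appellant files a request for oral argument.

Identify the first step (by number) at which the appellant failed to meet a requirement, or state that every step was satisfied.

(1) due by 8 June 2018 + 83 days = 30 August 2018; 9 June 2018 is within that limit.
(2) permitted from 9 June 2018 + 11 days = 20 June 2018 onward; done 22 June 2018 — permitted.
(3) the permitted window runs from 22 June 2018 + 8 = 30 June 2018 to 22 June 2018 + 29 = 21 July 2018; 26 July 2018 is 5 days past the end of the window.
The procedure was therefore not followed at step 3.

Step 3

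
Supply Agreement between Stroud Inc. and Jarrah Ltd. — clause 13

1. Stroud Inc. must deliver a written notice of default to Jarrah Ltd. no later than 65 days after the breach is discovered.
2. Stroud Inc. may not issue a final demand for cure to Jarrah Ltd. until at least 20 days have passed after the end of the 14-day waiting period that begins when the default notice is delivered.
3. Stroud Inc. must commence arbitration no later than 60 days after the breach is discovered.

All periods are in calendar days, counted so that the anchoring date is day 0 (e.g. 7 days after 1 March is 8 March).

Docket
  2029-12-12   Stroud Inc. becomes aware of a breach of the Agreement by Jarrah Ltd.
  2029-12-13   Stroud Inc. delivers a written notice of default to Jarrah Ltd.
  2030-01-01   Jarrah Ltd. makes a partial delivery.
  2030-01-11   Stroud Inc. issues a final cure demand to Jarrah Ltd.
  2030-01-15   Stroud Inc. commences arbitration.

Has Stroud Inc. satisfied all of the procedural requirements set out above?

(1) due by 2029-12-12 + 65 days = 2030-02-15; 2029-12-13 is within that limit.
(2) permitted from 2029-12-27 + 20 days = 2030-01-16 onward; done 2030-01-11 — 5 days too early.

No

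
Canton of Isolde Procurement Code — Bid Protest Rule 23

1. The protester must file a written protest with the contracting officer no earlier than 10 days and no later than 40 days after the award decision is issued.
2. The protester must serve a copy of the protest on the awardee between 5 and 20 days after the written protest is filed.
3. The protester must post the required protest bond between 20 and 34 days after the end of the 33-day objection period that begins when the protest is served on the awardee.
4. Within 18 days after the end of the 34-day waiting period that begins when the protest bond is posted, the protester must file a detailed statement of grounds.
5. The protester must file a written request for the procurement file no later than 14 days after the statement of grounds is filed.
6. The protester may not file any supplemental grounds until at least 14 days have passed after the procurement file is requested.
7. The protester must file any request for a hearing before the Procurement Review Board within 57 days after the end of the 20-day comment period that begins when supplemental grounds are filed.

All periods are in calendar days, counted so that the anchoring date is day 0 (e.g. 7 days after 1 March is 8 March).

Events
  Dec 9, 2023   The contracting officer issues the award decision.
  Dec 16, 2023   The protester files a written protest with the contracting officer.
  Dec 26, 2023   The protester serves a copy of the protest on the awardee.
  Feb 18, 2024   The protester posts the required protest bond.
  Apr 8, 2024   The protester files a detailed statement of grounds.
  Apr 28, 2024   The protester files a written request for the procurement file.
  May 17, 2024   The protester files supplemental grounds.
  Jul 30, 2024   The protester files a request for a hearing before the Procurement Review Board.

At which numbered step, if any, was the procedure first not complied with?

Step 1: the window is 10–40 days after Dec 9, 2023 (when the award decision is issued), so Dec 19, 2023 through Jan 18, 2024; Dec 16, 2023 is 3 days too early.

Step 1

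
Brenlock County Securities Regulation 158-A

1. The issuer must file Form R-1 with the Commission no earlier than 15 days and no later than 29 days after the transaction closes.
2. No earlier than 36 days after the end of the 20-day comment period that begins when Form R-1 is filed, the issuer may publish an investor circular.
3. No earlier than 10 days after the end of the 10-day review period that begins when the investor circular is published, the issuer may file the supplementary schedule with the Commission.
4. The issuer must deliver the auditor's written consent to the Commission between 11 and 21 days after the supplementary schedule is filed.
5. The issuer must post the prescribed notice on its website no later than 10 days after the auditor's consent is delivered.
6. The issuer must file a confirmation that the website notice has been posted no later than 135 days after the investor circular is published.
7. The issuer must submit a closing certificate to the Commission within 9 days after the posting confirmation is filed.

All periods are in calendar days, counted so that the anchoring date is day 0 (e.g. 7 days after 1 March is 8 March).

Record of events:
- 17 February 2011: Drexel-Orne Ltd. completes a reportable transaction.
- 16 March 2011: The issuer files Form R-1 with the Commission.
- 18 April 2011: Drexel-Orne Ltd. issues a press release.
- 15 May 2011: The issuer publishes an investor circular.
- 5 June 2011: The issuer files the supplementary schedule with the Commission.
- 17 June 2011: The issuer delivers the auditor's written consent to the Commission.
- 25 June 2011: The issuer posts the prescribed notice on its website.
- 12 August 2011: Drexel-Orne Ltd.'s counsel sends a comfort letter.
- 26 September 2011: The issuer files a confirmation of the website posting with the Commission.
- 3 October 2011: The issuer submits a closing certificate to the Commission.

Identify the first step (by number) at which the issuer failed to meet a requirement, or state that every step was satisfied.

None — every step was satisfied

(1) the permitted window runs from 17 February 2011 + 15 = 4 March 2011 to 17 February 2011 + 29 = 18 March 2011; done 16 March 2011 — within the window.
(2) permitted from 5 April 2011 + 36 days = 11 May 2011 onward; done 15 May 2011 — permitted.
(3) permitted from 25 May 2011 + 10 days = 4 June 2011 onward; 5 June 2011 is on or after that date.
(4) the permitted window runs from 5 June 2011 + 11 = 16 June 2011 to 5 June 2011 + 21 = 26 June 2011; 17 June 2011 falls inside that range.
(5) due by 17 June 2011 + 10 days = 27 June 2011; 25 June 2011 is within that limit.
(6) due by 15 May 2011 + 135 days = 27 September 2011; done 26 September 2011 — timely.
(7) due by 26 September 2011 + 9 days = 5 October 2011; 3 October 2011 is within that limit.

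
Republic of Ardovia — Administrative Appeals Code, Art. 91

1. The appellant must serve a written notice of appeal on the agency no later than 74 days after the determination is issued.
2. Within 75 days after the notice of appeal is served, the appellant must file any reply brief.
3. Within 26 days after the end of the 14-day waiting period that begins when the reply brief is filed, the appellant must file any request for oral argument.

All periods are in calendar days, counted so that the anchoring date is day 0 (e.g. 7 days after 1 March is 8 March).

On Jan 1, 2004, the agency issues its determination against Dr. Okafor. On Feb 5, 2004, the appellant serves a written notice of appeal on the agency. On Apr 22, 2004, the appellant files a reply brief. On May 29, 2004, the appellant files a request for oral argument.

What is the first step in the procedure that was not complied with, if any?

Step 2

Step 1 — counting 74 days from Jan 1, 2004 (when the determination is issued) gives a deadline of Mar 15, 2004; completed Feb 5, 2004, before the deadline.
Step 2 — counting 75 days from Feb 5, 2004 (when the notice of appeal is served) gives a deadline of Apr 20, 2004; done Apr 22, 2004 — 2 days late.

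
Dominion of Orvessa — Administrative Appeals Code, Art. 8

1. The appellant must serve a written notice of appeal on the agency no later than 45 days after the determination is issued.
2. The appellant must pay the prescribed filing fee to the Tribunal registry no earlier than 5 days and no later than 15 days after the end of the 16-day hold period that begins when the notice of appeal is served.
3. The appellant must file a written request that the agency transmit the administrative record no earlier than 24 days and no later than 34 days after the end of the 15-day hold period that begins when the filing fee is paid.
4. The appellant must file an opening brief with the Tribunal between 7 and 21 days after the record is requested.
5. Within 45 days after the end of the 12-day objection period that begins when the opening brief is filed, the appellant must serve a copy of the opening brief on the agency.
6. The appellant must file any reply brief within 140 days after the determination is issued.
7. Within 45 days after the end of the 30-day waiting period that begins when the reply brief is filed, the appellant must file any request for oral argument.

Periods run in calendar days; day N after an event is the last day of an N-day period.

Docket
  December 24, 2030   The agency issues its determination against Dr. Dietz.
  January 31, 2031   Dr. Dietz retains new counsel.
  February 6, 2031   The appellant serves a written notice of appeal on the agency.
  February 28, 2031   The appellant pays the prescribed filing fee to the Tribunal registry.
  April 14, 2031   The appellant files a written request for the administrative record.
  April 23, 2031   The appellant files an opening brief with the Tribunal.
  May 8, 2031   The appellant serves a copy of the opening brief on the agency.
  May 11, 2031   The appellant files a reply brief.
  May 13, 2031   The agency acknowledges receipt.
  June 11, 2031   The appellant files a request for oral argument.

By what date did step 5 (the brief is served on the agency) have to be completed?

The opening brief is filed on April 23, 2031; the 12-day objection period therefore ends May 5, 2031, and step 5 runs from that date. 45 days after May 5, 2031 is June 19, 2031.

June 19, 2031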